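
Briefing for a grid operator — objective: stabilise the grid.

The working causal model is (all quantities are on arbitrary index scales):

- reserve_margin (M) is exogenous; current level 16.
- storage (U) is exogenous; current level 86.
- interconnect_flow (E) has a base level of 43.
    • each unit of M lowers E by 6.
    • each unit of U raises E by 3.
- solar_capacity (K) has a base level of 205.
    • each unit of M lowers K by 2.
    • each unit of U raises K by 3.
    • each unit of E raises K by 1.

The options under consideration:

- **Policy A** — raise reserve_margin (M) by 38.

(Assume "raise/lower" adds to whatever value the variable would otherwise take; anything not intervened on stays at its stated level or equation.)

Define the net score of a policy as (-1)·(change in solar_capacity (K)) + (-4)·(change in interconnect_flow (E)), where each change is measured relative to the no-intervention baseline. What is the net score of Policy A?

Baseline:
  M = 16
  U = 86
  E = 43 − 6·16 + 3·86 = 205
  K = 205 − 2·16 + 3·86 + 205 = 636
Policy A (M + 38):
  M = 16 + 38 = 54
  U = 86
  E = 43 − 6·54 + 3·86 = -23
  K = 205 − 2·54 + 3·86 + (-23) = 332
ΔK = 332 − 636 = -304; ΔE = -23 − 205 = -228
Score = (-1)·(-304) + (-4)·(-228) = 1216

1216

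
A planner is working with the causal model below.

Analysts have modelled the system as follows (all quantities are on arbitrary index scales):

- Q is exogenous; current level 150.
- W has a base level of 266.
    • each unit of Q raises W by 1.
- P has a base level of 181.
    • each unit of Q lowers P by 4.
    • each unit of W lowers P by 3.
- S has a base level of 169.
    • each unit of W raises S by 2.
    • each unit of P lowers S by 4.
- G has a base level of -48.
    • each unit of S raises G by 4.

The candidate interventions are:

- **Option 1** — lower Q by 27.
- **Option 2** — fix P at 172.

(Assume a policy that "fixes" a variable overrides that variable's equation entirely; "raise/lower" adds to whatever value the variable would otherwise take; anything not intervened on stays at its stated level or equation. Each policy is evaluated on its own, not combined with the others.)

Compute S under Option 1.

6859

Option 1 (Q − 27):
  Q = 150 − 27 = 123
  W = 266 + 123 = 389
  P = 181 − 4·123 − 3·389 = -1478
  S = 169 + 2·389 − 4·(-1478) = 6859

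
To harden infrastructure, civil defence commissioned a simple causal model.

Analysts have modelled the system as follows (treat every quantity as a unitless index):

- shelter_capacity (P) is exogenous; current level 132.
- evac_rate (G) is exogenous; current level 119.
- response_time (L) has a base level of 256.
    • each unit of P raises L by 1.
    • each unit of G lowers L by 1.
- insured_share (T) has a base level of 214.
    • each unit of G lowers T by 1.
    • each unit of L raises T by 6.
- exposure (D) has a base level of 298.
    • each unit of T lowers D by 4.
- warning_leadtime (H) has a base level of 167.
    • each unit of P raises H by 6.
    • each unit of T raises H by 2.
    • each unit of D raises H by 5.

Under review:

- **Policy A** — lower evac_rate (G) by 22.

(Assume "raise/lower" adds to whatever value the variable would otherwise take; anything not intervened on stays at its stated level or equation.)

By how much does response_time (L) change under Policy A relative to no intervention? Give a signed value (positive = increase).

Baseline:
  P = 132
  G = 119
  L = 256 + 132 − 119 = 269
Policy A (G − 22):
  P = 132
  G = 119 − 22 = 97
  L = 256 + 132 − 97 = 291
Change in L: 291 − 269 = 22

22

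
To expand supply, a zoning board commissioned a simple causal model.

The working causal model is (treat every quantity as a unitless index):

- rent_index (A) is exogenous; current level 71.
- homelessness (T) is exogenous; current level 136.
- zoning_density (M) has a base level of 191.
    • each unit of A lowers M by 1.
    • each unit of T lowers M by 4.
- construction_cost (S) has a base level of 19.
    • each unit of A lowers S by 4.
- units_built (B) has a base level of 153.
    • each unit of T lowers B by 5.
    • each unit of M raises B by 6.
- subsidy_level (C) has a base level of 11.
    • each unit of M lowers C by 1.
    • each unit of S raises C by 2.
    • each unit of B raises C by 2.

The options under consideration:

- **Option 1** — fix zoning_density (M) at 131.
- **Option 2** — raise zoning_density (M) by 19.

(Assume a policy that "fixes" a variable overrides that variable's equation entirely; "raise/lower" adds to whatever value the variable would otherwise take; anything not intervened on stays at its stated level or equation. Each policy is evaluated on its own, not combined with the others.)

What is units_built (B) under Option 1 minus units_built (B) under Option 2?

3216

Option 1 (M := 131):
  A = 71
  T = 136
  M = 131
  B = 153 − 5·136 + 6·131 = 259
Option 2 (M + 19):
  A = 71
  T = 136
  M = 191 − 71 − 4·136 (+19 from intervention) = -405
  B = 153 − 5·136 + 6·(-405) = -2957
B: 259 − (-2957) = 3216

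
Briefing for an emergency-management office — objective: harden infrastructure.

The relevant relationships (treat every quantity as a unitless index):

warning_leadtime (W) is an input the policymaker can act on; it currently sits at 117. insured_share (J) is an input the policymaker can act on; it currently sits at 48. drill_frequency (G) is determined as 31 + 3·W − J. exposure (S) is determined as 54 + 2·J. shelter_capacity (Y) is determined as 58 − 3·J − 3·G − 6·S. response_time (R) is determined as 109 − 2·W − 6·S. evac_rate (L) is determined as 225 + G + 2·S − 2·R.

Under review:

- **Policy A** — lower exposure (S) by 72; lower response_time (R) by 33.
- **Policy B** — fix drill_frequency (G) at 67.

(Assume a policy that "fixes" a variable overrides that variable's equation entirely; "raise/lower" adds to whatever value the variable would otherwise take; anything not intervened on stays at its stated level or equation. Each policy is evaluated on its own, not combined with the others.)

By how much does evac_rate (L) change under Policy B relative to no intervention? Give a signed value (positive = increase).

Baseline:
  W = 117
  J = 48
  G = 31 + 3·117 − 48 = 334
  S = 54 + 2·48 = 150
  R = 109 − 2·117 − 6·150 = -1025
  L = 225 + 334 + 2·150 − 2·(-1025) = 2909
Policy B (G := 67):
  W = 117
  J = 48
  G = 67
  S = 54 + 2·48 = 150
  R = 109 − 2·117 − 6·150 = -1025
  L = 225 + 67 + 2·150 − 2·(-1025) = 2642
Change in L: 2642 − 2909 = -267

-267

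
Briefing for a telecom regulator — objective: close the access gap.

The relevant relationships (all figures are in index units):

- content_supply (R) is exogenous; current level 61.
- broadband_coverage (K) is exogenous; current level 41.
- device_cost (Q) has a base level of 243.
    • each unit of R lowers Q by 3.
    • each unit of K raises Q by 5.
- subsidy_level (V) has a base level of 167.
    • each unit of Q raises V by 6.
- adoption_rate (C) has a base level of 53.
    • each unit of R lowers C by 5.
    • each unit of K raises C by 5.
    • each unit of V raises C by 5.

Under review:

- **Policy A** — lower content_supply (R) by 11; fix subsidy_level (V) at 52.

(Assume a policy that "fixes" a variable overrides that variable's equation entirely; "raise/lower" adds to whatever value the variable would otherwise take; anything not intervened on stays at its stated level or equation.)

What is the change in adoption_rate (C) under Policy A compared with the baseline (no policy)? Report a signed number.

-8470

Baseline:
  R = 61
  K = 41
  Q = 243 − 3·61 + 5·41 = 265
  V = 167 + 6·265 = 1757
  C = 53 − 5·61 + 5·41 + 5·1757 = 8738
Policy A (R − 11, V := 52):
  R = 61 − 11 = 50
  K = 41
  Q = 243 − 3·50 + 5·41 = 298
  V = 52
  C = 53 − 5·50 + 5·41 + 5·52 = 268
Change in C: 268 − 8738 = -8470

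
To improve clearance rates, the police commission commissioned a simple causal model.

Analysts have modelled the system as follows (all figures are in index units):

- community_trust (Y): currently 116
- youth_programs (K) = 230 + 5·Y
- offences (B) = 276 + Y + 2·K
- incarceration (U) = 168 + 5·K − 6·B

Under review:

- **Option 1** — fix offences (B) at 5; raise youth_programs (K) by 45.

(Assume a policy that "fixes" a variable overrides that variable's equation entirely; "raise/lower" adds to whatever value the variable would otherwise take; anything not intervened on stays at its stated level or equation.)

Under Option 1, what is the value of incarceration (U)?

4413

Option 1 (B := 5, K + 45):
  Y = 116
  K = 230 + 5·116 (+45 from intervention) = 855
  B = 5
  U = 168 + 5·855 − 6·5 = 4413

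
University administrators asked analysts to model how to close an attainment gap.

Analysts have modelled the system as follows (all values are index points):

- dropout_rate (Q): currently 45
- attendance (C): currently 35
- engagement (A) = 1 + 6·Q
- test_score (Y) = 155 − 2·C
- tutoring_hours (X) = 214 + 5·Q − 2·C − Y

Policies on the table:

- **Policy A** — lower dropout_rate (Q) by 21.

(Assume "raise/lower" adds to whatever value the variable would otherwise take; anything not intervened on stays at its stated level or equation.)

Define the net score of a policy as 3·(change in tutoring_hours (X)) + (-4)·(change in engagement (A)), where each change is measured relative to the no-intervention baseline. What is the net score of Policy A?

Baseline:
  Q = 45
  C = 35
  A = 1 + 6·45 = 271
  Y = 155 − 2·35 = 85
  X = 214 + 5·45 − 2·35 − 85 = 284
Policy A (Q − 21):
  Q = 45 − 21 = 24
  C = 35
  A = 1 + 6·24 = 145
  Y = 155 − 2·35 = 85
  X = 214 + 5·24 − 2·35 − 85 = 179
ΔX = 179 − 284 = -105; ΔA = 145 − 271 = -126
Score = 3·(-105) + (-4)·(-126) = 189

189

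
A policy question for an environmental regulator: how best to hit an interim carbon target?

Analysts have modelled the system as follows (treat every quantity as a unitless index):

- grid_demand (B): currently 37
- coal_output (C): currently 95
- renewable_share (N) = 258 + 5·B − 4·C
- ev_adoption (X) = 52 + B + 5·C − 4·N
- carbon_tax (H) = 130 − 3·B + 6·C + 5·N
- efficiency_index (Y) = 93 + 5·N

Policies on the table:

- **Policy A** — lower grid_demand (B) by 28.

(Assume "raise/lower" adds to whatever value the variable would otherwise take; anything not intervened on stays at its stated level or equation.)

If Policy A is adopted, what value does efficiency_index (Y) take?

Policy A (B − 28):
  B = 37 − 28 = 9
  C = 95
  N = 258 + 5·9 − 4·95 = -77
  Y = 93 + 5·(-77) = -292

-292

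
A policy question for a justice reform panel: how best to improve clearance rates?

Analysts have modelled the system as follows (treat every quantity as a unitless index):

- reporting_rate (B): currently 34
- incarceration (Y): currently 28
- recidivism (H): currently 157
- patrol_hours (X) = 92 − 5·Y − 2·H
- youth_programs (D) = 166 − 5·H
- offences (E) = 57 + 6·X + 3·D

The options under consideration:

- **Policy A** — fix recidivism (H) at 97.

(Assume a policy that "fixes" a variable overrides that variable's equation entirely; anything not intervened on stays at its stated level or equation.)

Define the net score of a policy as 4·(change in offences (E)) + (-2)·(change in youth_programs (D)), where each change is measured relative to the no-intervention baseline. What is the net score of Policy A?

Baseline:
  Y = 28
  H = 157
  X = 92 − 5·28 − 2·157 = -362
  D = 166 − 5·157 = -619
  E = 57 + 6·(-362) + 3·(-619) = -3972
Policy A (H := 97):
  Y = 28
  H = 97
  X = 92 − 5·28 − 2·97 = -242
  D = 166 − 5·97 = -319
  E = 57 + 6·(-242) + 3·(-319) = -2352
ΔE = -2352 − (-3972) = 1620; ΔD = -319 − (-619) = 300
Score = 4·1620 + (-2)·300 = 5880

5880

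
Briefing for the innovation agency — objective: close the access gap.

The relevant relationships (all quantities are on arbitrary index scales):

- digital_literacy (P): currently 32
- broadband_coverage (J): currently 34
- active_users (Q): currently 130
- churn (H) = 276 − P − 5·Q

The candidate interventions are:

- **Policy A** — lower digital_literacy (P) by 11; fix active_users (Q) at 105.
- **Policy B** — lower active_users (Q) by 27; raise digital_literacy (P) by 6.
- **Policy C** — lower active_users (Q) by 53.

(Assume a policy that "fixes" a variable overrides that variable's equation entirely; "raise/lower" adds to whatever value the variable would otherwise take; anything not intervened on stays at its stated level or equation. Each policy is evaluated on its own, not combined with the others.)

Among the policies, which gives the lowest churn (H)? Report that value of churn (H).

-277

Policy A (P − 11, Q := 105):
  P = 32 − 11 = 21
  Q = 105
  H = 276 − 21 − 5·105 = -270
Policy B (Q − 27, P + 6):
  P = 32 + 6 = 38
  Q = 130 − 27 = 103
  H = 276 − 38 − 5·103 = -277
Policy C (Q − 53):
  P = 32
  Q = 130 − 53 = 77
  H = 276 − 32 − 5·77 = -141
Comparing — Policy A: H=-270, Policy B: H=-277, Policy C: H=-141. Lowest is -277 (Policy B).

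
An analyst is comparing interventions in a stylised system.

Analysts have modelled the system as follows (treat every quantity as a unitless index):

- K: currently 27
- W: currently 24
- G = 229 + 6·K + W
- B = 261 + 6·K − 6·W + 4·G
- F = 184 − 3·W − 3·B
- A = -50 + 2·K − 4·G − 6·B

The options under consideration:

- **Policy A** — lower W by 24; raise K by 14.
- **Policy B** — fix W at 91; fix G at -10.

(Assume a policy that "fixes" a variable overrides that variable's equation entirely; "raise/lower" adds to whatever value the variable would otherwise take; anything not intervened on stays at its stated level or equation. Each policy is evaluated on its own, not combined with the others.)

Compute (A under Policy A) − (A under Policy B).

Policy A (W − 24, K + 14):
  K = 27 + 14 = 41
  W = 24 − 24 = 0
  G = 229 + 6·41 + 0 = 475
  B = 261 + 6·41 − 6·0 + 4·475 = 2407
  A = -50 + 2·41 − 4·475 − 6·2407 = -16310
Policy B (W := 91, G := -10):
  K = 27
  W = 91
  G = -10
  B = 261 + 6·27 − 6·91 + 4·(-10) = -163
  A = -50 + 2·27 − 4·(-10) − 6·(-163) = 1022
A: -16310 − 1022 = -17332

-17332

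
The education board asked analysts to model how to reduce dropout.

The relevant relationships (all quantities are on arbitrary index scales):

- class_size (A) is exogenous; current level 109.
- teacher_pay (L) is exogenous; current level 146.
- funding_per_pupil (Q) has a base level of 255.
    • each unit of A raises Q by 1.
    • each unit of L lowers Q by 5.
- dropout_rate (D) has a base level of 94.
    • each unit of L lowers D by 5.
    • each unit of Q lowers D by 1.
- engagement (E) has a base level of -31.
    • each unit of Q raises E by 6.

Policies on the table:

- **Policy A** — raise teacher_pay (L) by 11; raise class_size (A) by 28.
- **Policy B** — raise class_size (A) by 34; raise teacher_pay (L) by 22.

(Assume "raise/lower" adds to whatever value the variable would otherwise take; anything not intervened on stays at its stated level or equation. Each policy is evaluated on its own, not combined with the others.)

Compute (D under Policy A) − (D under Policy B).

Policy A (L + 11, A + 28):
  A = 109 + 28 = 137
  L = 146 + 11 = 157
  Q = 255 + 137 − 5·157 = -393
  D = 94 − 5·157 − (-393) = -298
Policy B (A + 34, L + 22):
  A = 109 + 34 = 143
  L = 146 + 22 = 168
  Q = 255 + 143 − 5·168 = -442
  D = 94 − 5·168 − (-442) = -304
D: -298 − (-304) = 6

6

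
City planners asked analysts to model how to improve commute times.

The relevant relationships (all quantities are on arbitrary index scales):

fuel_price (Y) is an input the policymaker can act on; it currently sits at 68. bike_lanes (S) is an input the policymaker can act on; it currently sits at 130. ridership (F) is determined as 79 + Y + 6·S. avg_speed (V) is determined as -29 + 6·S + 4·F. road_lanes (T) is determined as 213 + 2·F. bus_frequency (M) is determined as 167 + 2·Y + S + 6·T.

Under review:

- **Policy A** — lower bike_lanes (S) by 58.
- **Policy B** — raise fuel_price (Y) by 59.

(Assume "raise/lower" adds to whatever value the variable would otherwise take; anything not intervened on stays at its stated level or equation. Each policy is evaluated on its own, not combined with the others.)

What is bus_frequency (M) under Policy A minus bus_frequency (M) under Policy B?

Policy A (S − 58):
  Y = 68
  S = 130 − 58 = 72
  F = 79 + 68 + 6·72 = 579
  T = 213 + 2·579 = 1371
  M = 167 + 2·68 + 72 + 6·1371 = 8601
Policy B (Y + 59):
  Y = 68 + 59 = 127
  S = 130
  F = 79 + 127 + 6·130 = 986
  T = 213 + 2·986 = 2185
  M = 167 + 2·127 + 130 + 6·2185 = 13661
M: 8601 − 13661 = -5060

-5060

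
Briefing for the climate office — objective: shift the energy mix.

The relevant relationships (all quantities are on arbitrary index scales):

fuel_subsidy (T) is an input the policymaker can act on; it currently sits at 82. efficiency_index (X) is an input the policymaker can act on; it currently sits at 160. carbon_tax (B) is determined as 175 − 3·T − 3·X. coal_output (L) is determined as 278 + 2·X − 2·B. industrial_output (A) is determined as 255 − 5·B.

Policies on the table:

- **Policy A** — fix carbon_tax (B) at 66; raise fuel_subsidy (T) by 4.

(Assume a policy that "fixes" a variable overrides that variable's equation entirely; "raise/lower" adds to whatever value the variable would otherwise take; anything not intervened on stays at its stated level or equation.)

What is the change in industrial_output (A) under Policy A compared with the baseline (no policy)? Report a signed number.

-3085

Baseline:
  T = 82
  X = 160
  B = 175 − 3·82 − 3·160 = -551
  A = 255 − 5·(-551) = 3010
Policy A (B := 66, T + 4):
  T = 82 + 4 = 86
  X = 160
  B = 66
  A = 255 − 5·66 = -75
Change in A: -75 − 3010 = -3085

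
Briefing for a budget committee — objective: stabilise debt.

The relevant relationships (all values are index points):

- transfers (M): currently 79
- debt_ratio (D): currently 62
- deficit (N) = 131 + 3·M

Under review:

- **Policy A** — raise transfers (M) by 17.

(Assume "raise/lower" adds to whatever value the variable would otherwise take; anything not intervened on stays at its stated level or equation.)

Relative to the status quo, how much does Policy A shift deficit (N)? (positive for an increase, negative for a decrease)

Baseline:
  M = 79
  N = 131 + 3·79 = 368
Policy A (M + 17):
  M = 79 + 17 = 96
  N = 131 + 3·96 = 419
Change in N: 419 − 368 = 51

51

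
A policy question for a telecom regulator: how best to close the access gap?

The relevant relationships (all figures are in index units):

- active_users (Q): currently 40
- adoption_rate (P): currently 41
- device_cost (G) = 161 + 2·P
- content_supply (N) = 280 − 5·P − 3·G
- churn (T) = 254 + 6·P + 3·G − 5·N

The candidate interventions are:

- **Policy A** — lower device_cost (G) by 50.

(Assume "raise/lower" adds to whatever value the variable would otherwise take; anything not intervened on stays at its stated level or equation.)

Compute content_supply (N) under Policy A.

Policy A (G − 50):
  P = 41
  G = 161 + 2·41 (−50 from intervention) = 193
  N = 280 − 5·41 − 3·193 = -504

-504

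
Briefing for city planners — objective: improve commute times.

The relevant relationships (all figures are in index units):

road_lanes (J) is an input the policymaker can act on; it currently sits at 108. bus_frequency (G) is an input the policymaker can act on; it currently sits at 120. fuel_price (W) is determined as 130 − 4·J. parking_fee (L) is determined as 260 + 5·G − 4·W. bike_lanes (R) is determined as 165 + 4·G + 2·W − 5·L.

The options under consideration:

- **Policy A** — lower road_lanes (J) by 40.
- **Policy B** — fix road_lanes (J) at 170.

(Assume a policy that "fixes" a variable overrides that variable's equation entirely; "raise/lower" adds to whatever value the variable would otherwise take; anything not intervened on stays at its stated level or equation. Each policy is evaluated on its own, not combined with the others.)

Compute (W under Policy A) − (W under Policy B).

Policy A (J − 40):
  J = 108 − 40 = 68
  W = 130 − 4·68 = -142
Policy B (J := 170):
  J = 170
  W = 130 − 4·170 = -550
W: -142 − (-550) = 408

408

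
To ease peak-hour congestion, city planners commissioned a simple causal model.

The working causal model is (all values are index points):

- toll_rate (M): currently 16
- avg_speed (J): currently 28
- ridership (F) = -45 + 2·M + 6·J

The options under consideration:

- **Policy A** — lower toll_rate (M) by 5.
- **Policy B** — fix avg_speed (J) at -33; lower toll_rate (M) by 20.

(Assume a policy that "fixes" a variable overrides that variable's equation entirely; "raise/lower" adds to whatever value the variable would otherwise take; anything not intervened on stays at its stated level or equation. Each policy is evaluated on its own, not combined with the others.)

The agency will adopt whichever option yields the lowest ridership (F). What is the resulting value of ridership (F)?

Policy A (M − 5):
  M = 16 − 5 = 11
  J = 28
  F = -45 + 2·11 + 6·28 = 145
Policy B (J := -33, M − 20):
  M = 16 − 20 = -4
  J = -33
  F = -45 + 2·(-4) + 6·(-33) = -251
Comparing — Policy A: F=145, Policy B: F=-251. Lowest is -251 (Policy B).

-251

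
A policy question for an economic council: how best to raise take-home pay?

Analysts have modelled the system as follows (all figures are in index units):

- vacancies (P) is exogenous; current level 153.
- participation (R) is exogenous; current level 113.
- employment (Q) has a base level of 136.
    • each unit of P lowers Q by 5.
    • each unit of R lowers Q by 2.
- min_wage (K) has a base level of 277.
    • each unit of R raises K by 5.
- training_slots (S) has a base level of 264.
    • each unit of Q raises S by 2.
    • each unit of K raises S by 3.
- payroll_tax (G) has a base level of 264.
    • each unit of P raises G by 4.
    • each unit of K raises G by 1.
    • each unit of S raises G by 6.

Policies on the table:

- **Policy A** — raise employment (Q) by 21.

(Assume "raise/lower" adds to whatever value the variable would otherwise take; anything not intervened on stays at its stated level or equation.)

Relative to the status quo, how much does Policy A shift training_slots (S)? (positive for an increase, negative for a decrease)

42

Baseline:
  P = 153
  R = 113
  Q = 136 − 5·153 − 2·113 = -855
  K = 277 + 5·113 = 842
  S = 264 + 2·(-855) + 3·842 = 1080
Policy A (Q + 21):
  P = 153
  R = 113
  Q = 136 − 5·153 − 2·113 (+21 from intervention) = -834
  K = 277 + 5·113 = 842
  S = 264 + 2·(-834) + 3·842 = 1122
Change in S: 1122 − 1080 = 42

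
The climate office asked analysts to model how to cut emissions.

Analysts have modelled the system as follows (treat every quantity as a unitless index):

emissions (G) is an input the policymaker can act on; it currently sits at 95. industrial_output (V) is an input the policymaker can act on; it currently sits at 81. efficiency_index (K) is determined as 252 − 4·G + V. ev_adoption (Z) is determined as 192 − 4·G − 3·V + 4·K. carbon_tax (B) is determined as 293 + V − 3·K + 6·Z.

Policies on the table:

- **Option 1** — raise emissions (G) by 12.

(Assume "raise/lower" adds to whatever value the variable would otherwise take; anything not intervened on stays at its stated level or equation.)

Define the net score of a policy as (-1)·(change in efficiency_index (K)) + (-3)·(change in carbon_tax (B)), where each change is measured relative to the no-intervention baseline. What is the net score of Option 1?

3936

Baseline:
  G = 95
  V = 81
  K = 252 − 4·95 + 81 = -47
  Z = 192 − 4·95 − 3·81 + 4·(-47) = -619
  B = 293 + 81 − 3·(-47) + 6·(-619) = -3199
Option 1 (G + 12):
  G = 95 + 12 = 107
  V = 81
  K = 252 − 4·107 + 81 = -95
  Z = 192 − 4·107 − 3·81 + 4·(-95) = -859
  B = 293 + 81 − 3·(-95) + 6·(-859) = -4495
ΔK = -95 − (-47) = -48; ΔB = -4495 − (-3199) = -1296
Score = (-1)·(-48) + (-3)·(-1296) = 3936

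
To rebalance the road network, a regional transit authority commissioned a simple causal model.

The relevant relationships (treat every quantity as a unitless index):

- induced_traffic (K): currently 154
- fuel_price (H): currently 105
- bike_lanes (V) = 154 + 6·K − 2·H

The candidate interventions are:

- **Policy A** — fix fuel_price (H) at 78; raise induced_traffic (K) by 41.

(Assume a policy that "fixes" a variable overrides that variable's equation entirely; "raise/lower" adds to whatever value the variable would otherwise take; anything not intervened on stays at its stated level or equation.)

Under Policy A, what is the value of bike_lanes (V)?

Policy A (H := 78, K + 41):
  K = 154 + 41 = 195
  H = 78
  V = 154 + 6·195 − 2·78 = 1168

1168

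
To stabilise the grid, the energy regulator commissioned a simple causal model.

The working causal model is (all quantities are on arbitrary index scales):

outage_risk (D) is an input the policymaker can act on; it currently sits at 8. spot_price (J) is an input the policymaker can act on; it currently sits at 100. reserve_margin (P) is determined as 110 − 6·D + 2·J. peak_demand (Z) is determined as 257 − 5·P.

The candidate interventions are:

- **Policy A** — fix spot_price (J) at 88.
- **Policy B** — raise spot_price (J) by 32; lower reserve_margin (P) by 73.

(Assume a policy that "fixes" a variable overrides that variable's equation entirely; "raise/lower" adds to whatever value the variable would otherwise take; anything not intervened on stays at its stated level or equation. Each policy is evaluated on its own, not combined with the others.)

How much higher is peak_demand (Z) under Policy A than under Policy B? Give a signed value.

Policy A (J := 88):
  D = 8
  J = 88
  P = 110 − 6·8 + 2·88 = 238
  Z = 257 − 5·238 = -933
Policy B (J + 32, P − 73):
  D = 8
  J = 100 + 32 = 132
  P = 110 − 6·8 + 2·132 (−73 from intervention) = 253
  Z = 257 − 5·253 = -1008
Z: -933 − (-1008) = 75

75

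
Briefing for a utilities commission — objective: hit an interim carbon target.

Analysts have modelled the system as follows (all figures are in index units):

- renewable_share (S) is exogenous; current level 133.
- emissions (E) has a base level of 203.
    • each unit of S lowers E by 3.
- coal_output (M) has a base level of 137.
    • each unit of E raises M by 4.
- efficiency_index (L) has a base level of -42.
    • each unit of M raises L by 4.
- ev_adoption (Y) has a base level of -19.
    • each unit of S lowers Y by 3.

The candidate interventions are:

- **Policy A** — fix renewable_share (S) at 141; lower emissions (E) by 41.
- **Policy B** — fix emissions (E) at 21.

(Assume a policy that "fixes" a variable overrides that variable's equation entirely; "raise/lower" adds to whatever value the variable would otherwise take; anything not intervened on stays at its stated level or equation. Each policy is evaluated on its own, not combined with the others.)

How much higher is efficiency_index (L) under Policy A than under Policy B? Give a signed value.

-4512

Policy A (S := 141, E − 41):
  S = 141
  E = 203 − 3·141 (−41 from intervention) = -261
  M = 137 + 4·(-261) = -907
  L = -42 + 4·(-907) = -3670
Policy B (E := 21):
  S = 133
  E = 21
  M = 137 + 4·21 = 221
  L = -42 + 4·221 = 842
L: -3670 − 842 = -4512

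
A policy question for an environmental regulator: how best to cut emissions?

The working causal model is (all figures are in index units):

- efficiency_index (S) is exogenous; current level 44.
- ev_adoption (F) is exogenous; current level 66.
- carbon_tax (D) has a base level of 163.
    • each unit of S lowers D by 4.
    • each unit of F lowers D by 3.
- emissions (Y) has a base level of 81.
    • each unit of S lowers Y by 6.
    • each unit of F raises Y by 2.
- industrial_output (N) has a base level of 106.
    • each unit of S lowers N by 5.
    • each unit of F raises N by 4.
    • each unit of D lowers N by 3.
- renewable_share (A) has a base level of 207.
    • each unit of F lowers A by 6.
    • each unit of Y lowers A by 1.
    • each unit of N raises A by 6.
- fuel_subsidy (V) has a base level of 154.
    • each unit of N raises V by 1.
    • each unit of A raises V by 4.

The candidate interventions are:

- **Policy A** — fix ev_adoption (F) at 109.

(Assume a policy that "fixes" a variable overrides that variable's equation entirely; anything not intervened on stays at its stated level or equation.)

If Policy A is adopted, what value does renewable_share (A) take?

7570

Policy A (F := 109):
  S = 44
  F = 109
  D = 163 − 4·44 − 3·109 = -340
  Y = 81 − 6·44 + 2·109 = 35
  N = 106 − 5·44 + 4·109 − 3·(-340) = 1342
  A = 207 − 6·109 − 35 + 6·1342 = 7570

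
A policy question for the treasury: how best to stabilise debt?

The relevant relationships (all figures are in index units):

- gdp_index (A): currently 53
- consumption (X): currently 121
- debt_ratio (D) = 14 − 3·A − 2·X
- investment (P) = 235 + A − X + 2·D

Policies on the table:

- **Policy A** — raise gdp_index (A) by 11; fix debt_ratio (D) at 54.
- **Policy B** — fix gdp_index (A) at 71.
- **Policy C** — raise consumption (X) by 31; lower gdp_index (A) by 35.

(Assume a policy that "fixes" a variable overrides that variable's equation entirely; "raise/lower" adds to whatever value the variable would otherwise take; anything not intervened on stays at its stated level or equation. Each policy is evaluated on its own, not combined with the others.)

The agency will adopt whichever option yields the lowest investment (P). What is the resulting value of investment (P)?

Policy A (A + 11, D := 54):
  A = 53 + 11 = 64
  X = 121
  D = 54
  P = 235 + 64 − 121 + 2·54 = 286
Policy B (A := 71):
  A = 71
  X = 121
  D = 14 − 3·71 − 2·121 = -441
  P = 235 + 71 − 121 + 2·(-441) = -697
Policy C (X + 31, A − 35):
  A = 53 − 35 = 18
  X = 121 + 31 = 152
  D = 14 − 3·18 − 2·152 = -344
  P = 235 + 18 − 152 + 2·(-344) = -587
Comparing — Policy A: P=286, Policy B: P=-697, Policy C: P=-587. Lowest is -697 (Policy B).

-697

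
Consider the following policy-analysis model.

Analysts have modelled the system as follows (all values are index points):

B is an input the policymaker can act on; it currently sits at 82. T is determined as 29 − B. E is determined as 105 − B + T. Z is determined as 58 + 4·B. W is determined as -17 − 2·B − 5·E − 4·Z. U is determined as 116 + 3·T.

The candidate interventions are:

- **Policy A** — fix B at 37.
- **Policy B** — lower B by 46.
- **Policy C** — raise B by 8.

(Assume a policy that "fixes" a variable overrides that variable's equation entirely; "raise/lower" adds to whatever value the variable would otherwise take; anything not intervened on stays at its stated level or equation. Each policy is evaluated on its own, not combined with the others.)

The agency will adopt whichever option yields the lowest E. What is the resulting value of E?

Policy A (B := 37):
  B = 37
  T = 29 − 37 = -8
  E = 105 − 37 + (-8) = 60
Policy B (B − 46):
  B = 82 − 46 = 36
  T = 29 − 36 = -7
  E = 105 − 36 + (-7) = 62
Policy C (B + 8):
  B = 82 + 8 = 90
  T = 29 − 90 = -61
  E = 105 − 90 + (-61) = -46
Comparing — Policy A: E=60, Policy B: E=62, Policy C: E=-46. Lowest is -46 (Policy C).

-46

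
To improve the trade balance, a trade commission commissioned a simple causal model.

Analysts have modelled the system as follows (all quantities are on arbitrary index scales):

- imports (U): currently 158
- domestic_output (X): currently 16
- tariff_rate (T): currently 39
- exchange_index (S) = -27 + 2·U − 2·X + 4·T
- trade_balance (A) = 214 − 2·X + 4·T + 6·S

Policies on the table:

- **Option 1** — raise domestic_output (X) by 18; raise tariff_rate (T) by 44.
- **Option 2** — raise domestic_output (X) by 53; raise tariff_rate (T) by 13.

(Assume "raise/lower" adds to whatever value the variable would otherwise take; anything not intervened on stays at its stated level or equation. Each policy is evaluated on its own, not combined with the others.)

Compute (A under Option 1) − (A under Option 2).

Option 1 (X + 18, T + 44):
  U = 158
  X = 16 + 18 = 34
  T = 39 + 44 = 83
  S = -27 + 2·158 − 2·34 + 4·83 = 553
  A = 214 − 2·34 + 4·83 + 6·553 = 3796
Option 2 (X + 53, T + 13):
  U = 158
  X = 16 + 53 = 69
  T = 39 + 13 = 52
  S = -27 + 2·158 − 2·69 + 4·52 = 359
  A = 214 − 2·69 + 4·52 + 6·359 = 2438
A: 3796 − 2438 = 1358

1358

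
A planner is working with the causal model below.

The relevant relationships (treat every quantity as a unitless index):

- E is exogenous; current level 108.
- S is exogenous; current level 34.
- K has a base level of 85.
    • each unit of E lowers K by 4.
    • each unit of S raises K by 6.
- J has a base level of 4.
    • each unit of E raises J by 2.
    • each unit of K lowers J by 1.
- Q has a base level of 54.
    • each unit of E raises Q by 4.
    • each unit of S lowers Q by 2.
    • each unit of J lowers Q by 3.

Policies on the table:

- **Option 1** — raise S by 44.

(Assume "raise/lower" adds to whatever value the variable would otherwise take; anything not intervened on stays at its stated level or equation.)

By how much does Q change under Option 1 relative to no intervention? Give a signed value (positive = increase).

Baseline:
  E = 108
  S = 34
  K = 85 − 4·108 + 6·34 = -143
  J = 4 + 2·108 − (-143) = 363
  Q = 54 + 4·108 − 2·34 − 3·363 = -671
Option 1 (S + 44):
  E = 108
  S = 34 + 44 = 78
  K = 85 − 4·108 + 6·78 = 121
  J = 4 + 2·108 − 121 = 99
  Q = 54 + 4·108 − 2·78 − 3·99 = 33
Change in Q: 33 − (-671) = 704

704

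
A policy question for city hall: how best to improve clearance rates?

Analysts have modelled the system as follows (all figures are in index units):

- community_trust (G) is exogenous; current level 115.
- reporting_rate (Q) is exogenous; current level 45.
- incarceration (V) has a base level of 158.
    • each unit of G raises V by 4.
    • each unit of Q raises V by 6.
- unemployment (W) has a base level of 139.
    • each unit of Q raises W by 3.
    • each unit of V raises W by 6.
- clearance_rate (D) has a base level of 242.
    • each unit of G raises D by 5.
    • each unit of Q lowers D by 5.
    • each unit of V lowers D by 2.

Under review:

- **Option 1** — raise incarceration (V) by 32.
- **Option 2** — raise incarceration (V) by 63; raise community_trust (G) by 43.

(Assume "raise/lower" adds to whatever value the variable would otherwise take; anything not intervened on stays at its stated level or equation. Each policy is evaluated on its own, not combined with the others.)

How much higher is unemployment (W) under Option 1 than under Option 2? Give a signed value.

-1218

Option 1 (V + 32):
  G = 115
  Q = 45
  V = 158 + 4·115 + 6·45 (+32 from intervention) = 920
  W = 139 + 3·45 + 6·920 = 5794
Option 2 (V + 63, G + 43):
  G = 115 + 43 = 158
  Q = 45
  V = 158 + 4·158 + 6·45 (+63 from intervention) = 1123
  W = 139 + 3·45 + 6·1123 = 7012
W: 5794 − 7012 = -1218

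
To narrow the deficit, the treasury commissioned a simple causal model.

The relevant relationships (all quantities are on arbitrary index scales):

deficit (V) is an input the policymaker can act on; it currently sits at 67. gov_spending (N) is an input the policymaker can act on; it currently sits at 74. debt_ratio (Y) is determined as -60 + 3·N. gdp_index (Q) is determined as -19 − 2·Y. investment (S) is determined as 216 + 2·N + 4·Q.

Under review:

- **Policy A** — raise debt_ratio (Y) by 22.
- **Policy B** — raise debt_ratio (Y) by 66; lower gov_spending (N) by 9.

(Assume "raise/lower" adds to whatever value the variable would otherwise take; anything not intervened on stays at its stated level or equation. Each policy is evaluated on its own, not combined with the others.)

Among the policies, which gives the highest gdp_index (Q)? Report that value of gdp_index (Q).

-387

Policy A (Y + 22):
  N = 74
  Y = -60 + 3·74 (+22 from intervention) = 184
  Q = -19 − 2·184 = -387
Policy B (Y + 66, N − 9):
  N = 74 − 9 = 65
  Y = -60 + 3·65 (+66 from intervention) = 201
  Q = -19 − 2·201 = -421
Comparing — Policy A: Q=-387, Policy B: Q=-421. Highest is -387 (Policy A).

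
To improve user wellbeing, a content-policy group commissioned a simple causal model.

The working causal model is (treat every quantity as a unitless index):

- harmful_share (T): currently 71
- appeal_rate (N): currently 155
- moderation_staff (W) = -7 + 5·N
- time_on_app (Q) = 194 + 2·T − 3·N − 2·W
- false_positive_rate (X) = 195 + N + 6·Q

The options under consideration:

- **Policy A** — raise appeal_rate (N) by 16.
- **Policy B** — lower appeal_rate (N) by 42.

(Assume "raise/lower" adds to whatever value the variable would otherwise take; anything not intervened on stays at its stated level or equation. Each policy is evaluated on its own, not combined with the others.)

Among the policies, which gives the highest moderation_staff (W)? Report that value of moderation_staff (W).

848

Policy A (N + 16):
  N = 155 + 16 = 171
  W = -7 + 5·171 = 848
Policy B (N − 42):
  N = 155 − 42 = 113
  W = -7 + 5·113 = 558
Comparing — Policy A: W=848, Policy B: W=558. Highest is 848 (Policy A).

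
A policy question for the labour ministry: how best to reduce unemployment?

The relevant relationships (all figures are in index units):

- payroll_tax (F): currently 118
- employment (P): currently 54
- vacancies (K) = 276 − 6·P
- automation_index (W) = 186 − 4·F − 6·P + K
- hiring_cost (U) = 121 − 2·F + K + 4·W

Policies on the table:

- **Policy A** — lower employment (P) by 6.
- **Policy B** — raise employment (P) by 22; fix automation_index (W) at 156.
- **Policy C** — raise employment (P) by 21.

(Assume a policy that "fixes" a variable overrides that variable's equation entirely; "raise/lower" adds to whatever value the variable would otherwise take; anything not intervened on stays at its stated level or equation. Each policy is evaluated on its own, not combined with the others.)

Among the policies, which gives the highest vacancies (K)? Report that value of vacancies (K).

Policy A (P − 6):
  P = 54 − 6 = 48
  K = 276 − 6·48 = -12
Policy B (P + 22, W := 156):
  P = 54 + 22 = 76
  K = 276 − 6·76 = -180
Policy C (P + 21):
  P = 54 + 21 = 75
  K = 276 − 6·75 = -174
Comparing — Policy A: K=-12, Policy B: K=-180, Policy C: K=-174. Highest is -12 (Policy A).

-12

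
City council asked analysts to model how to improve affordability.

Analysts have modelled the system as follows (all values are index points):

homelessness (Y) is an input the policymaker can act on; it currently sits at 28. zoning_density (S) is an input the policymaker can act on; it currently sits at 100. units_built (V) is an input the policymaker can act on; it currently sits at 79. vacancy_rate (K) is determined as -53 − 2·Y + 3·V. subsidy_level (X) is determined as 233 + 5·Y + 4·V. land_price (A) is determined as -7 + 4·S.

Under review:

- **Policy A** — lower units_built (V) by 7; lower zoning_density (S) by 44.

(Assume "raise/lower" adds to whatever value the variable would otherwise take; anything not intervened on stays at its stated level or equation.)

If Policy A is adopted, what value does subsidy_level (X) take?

Policy A (V − 7, S − 44):
  Y = 28
  V = 79 − 7 = 72
  X = 233 + 5·28 + 4·72 = 661

661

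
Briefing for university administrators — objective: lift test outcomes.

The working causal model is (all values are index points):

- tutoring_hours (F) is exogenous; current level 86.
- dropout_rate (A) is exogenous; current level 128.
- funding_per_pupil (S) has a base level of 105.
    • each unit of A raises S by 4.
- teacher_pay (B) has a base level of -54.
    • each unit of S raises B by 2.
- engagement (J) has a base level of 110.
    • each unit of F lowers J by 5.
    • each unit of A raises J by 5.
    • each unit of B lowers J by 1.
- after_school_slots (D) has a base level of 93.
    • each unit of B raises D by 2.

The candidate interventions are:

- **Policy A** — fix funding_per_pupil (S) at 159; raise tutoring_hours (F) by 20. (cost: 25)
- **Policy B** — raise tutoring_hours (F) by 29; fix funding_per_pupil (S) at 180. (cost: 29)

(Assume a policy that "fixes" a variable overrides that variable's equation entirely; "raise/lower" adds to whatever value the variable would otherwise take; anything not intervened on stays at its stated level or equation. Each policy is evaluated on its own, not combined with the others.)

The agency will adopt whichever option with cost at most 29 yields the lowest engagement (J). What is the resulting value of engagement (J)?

Policy A (S := 159, F + 20):
  F = 86 + 20 = 106
  A = 128
  S = 159
  B = -54 + 2·159 = 264
  J = 110 − 5·106 + 5·128 − 264 = -44
Policy B (F + 29, S := 180):
  F = 86 + 29 = 115
  A = 128
  S = 180
  B = -54 + 2·180 = 306
  J = 110 − 5·115 + 5·128 − 306 = -131
Comparing — Policy A: J=-44, Policy B: J=-131. Lowest is -131 (Policy B).

-131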